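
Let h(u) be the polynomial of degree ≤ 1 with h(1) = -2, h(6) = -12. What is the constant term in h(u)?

L_0(u) = (u - 6) / [-5] = -(1/5)u + 6/5
L_1(u) = (u - 1) / [5] = (1/5)u - 1/5
h(u) = (-2)·L_0 + (-12)·L_1
Only the constant term is needed; take it from each L_i and combine:
(-2)·(6/5) + (-12)·(-1/5) = 0

0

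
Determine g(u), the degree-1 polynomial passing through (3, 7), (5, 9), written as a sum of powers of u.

L_0(u) = (u - 5) / [-2] = -(1/2)u + 5/2
L_1(u) = (u - 3) / [2] = (1/2)u - 3/2
g(u) = 7·L_0 + 9·L_1
  7·L_0(u) = -(7/2)u + 35/2
  9·L_1(u) = (9/2)u - 27/2
Adding term by term: u + 4

g(u) = u + 4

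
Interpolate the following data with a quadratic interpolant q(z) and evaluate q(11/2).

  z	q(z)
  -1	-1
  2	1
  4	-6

Evaluate each Lagrange basis at z = 11/2:
L_0(11/2) = (7/2)·(3/2)/[(-3)·(-5)] = 7/20
L_1(11/2) = (13/2)·(3/2)/[(3)·(-2)] = -13/8
L_2(11/2) = (13/2)·(7/2)/[(5)·(2)] = 91/40
Sum: (-1)·(7/20) + 1·(-13/8) + (-6)·(91/40) = -125/8

-125/8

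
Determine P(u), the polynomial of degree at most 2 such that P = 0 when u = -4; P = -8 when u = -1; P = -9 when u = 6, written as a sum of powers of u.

Newton's divided differences:
P[-4,-1] = (-8 - 0) / (-1 - (-4)) = -8/3
P[-1,6] = (-9 - (-8)) / (6 - (-1)) = -1/7
P[-4,-1,6] = (-1/7 - (-8/3)) / (6 - (-4)) = 53/210
P(u) = (-8/3)·(u + 4) + (53/210)·(u + 4)(u + 1)
Expanding: P(u) = (53/210)u^2 - (59/42)u - 338/35

P(u) = (53/210)u^2 - (59/42)u - 338/35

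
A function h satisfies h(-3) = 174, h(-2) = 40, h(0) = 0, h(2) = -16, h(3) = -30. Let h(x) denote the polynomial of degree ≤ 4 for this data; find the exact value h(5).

Using Newton's divided-difference form:
h[-3,-2] = (40 - 174) / (-2 - (-3)) = -134
h[-2,0] = (0 - 40) / (0 - (-2)) = -20
h[0,2] = (-16 - 0) / (2 - 0) = -8
h[2,3] = (-30 - (-16)) / (3 - 2) = -14
h[-3,-2,0] = (-20 - (-134)) / (0 - (-3)) = 38
h[-2,0,2] = (-8 - (-20)) / (2 - (-2)) = 3
h[0,2,3] = (-14 - (-8)) / (3 - 0) = -2
h[-3,-2,0,2] = (3 - 38) / (2 - (-3)) = -7
h[-2,0,2,3] = (-2 - 3) / (3 - (-2)) = -1
h[-3,-2,0,2,3] = (-1 - (-7)) / (3 - (-3)) = 1
h(5) = 174 + (-134)·(8) + 38·(8)·(7) + (-7)·(8)·(7)·(5) + 1·(8)·(7)·(5)·(3) = 110

110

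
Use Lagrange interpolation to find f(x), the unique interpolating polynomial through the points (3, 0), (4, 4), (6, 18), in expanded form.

L_0(x) = (x - 4)(x - 6) / [3] = (1/3)x^2 - (10/3)x + 8
L_1(x) = (x - 3)(x - 6) / [-2] = -(1/2)x^2 + (9/2)x - 9
L_2(x) = (x - 3)(x - 4) / [6] = (1/6)x^2 - (7/6)x + 2
f(x) = 0·L_0 + 4·L_1 + 18·L_2
  0·L_0(x) = 0
  4·L_1(x) = -2x^2 + 18x - 36
  18·L_2(x) = 3x^2 - 21x + 36
Adding term by term: x^2 - 3x

f(x) = x^2 - 3x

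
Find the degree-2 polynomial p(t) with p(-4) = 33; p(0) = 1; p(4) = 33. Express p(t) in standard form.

p(t) = 2t^2 + 1

Build the Lagrange basis polynomials:
L_0(t) = t(t - 4) / [32] = (1/32)t^2 - (1/8)t
L_1(t) = (t + 4)(t - 4) / [-16] = -(1/16)t^2 + 1
L_2(t) = (t + 4)t / [32] = (1/32)t^2 + (1/8)t
p(t) = 33·L_0 + 1·L_1 + 33·L_2
  33·L_0(t) = (33/32)t^2 - (33/8)t
  1·L_1(t) = -(1/16)t^2 + 1
  33·L_2(t) = (33/32)t^2 + (33/8)t
Adding term by term: 2t^2 + 1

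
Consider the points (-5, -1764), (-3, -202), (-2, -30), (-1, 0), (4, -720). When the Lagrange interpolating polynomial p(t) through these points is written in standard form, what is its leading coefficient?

-3

Build the Lagrange basis polynomials:
L_0(t) = (t + 3)(t + 2)(t + 1)(t - 4) / [216] = (1/216)t^4 + (1/108)t^3 - (13/216)t^2 - (19/108)t - 1/9
L_1(t) = (t + 5)(t + 2)(t + 1)(t - 4) / [-28] = -(1/28)t^4 - (1/7)t^3 + (15/28)t^2 + (29/14)t + 10/7
L_2(t) = (t + 5)(t + 3)(t + 1)(t - 4) / [18] = (1/18)t^4 + (5/18)t^3 - (13/18)t^2 - (77/18)t - 10/3
L_3(t) = (t + 5)(t + 3)(t + 2)(t - 4) / [-40] = -(1/40)t^4 - (3/20)t^3 + (9/40)t^2 + (47/20)t + 3
L_4(t) = (t + 5)(t + 3)(t + 2)(t + 1) / [1890] = (1/1890)t^4 + (11/1890)t^3 + (41/1890)t^2 + (61/1890)t + 1/63
p(t) = (-1764)·L_0 + (-202)·L_1 + (-30)·L_2 + 0·L_3 + (-720)·L_4
Only the coefficient of t^4 is needed; take it from each L_i and combine:
(-1764)·(1/216) + (-202)·(-1/28) + (-30)·(1/18) + 0·(-1/40) + (-720)·(1/1890) = -3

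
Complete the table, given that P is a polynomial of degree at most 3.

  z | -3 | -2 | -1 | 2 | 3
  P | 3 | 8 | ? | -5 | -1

33/5

The 4 known values determine P uniquely (degree ≤ 3).
L_0(-1) = (1)·(-3)·(-4)/[(-1)·(-5)·(-6)] = -2/5
L_1(-1) = (2)·(-3)·(-4)/[(1)·(-4)·(-5)] = 6/5
L_2(-1) = (2)·(1)·(-4)/[(5)·(4)·(-1)] = 2/5
L_3(-1) = (2)·(1)·(-3)/[(6)·(5)·(1)] = -1/5
Sum: 3·(-2/5) + 8·(6/5) + (-5)·(2/5) + (-1)·(-1/5) = 33/5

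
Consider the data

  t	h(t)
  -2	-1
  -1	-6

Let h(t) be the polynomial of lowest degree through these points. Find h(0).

-11

Evaluate each Lagrange basis at t = 0:
L_0(0) = (1)/[(-1)] = -1
L_1(0) = (2)/[(1)] = 2
Sum: (-1)·(-1) + (-6)·(2) = -11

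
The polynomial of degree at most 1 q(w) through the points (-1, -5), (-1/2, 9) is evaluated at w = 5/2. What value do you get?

93

Evaluate each Lagrange basis at w = 5/2:
L_0(5/2) = (3)/[(-1/2)] = -6
L_1(5/2) = (7/2)/[(1/2)] = 7
Sum: (-5)·(-6) + 9·(7) = 93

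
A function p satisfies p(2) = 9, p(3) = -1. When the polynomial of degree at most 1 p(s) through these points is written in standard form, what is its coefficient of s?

The leading coefficient equals the top divided difference p[2,3].
p[2,3] = (-1 - 9) / (3 - 2) = -10

-10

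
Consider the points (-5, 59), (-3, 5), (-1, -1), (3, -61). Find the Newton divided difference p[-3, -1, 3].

-2

p[-3,-1] = (-1 - 5) / (-1 - (-3)) = -3
p[-1,3] = (-61 - (-1)) / (3 - (-1)) = -15
p[-3,-1,3] = (-15 - (-3)) / (3 - (-3)) = -2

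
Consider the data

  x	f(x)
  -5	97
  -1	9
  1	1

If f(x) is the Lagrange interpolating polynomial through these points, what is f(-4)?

66

Evaluate each Lagrange basis at x = -4:
L_0(-4) = (-3)·(-5)/[(-4)·(-6)] = 5/8
L_1(-4) = (1)·(-5)/[(4)·(-2)] = 5/8
L_2(-4) = (1)·(-3)/[(6)·(2)] = -1/4
Sum: 97·(5/8) + 9·(5/8) + 1·(-1/4) = 66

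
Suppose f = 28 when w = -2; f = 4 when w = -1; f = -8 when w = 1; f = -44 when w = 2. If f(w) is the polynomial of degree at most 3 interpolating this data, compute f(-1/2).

Using Newton's divided-difference form:
f[-2,-1] = (4 - 28) / (-1 - (-2)) = -24
f[-1,1] = (-8 - 4) / (1 - (-1)) = -6
f[1,2] = (-44 - (-8)) / (2 - 1) = -36
f[-2,-1,1] = (-6 - (-24)) / (1 - (-2)) = 6
f[-1,1,2] = (-36 - (-6)) / (2 - (-1)) = -10
f[-2,-1,1,2] = (-10 - 6) / (2 - (-2)) = -4
f(-1/2) = 28 + (-24)·(3/2) + 6·(3/2)·(1/2) + (-4)·(3/2)·(1/2)·(-3/2) = 1

1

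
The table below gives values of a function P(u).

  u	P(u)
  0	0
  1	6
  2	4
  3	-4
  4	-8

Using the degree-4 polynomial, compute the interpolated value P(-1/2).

Using Newton's divided-difference form:
P[0,1] = (6 - 0) / (1 - 0) = 6
P[1,2] = (4 - 6) / (2 - 1) = -2
P[2,3] = (-4 - 4) / (3 - 2) = -8
P[3,4] = (-8 - (-4)) / (4 - 3) = -4
P[0,1,2] = (-2 - 6) / (2 - 0) = -4
P[1,2,3] = (-8 - (-2)) / (3 - 1) = -3
P[2,3,4] = (-4 - (-8)) / (4 - 2) = 2
P[0,1,2,3] = (-3 - (-4)) / (3 - 0) = 1/3
P[1,2,3,4] = (2 - (-3)) / (4 - 1) = 5/3
P[0,1,2,3,4] = (5/3 - 1/3) / (4 - 0) = 1/3
P(-1/2) = 0 + 6·(-1/2) + (-4)·(-1/2)·(-3/2) + (1/3)·(-1/2)·(-3/2)·(-5/2) + (1/3)·(-1/2)·(-3/2)·(-5/2)·(-7/2) = -71/16

-71/16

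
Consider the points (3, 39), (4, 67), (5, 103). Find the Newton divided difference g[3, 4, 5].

4

g[3,4] = (67 - 39) / (4 - 3) = 28
g[4,5] = (103 - 67) / (5 - 4) = 36
g[3,4,5] = (36 - 28) / (5 - 3) = 4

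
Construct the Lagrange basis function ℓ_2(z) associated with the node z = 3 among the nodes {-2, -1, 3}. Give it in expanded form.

ℓ_2(z) = (z + 2)(z + 1) / [(5)·(4)]
       = (z^2 + 3z + 2) / (20)

ℓ_2(z) = (1/20)z^2 + (3/20)z + 1/10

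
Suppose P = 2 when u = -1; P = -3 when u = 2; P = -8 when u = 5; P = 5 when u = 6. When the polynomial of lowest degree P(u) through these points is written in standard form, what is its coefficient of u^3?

The leading coefficient equals the top divided difference P[-1,2,5,6].
P[-1,2] = (-3 - 2) / (2 - (-1)) = -5/3
P[2,5] = (-8 - (-3)) / (5 - 2) = -5/3
P[5,6] = (5 - (-8)) / (6 - 5) = 13
P[-1,2,5] = (-5/3 - (-5/3)) / (5 - (-1)) = 0
P[2,5,6] = (13 - (-5/3)) / (6 - 2) = 11/3
P[-1,2,5,6] = (11/3 - 0) / (6 - (-1)) = 11/21

11/21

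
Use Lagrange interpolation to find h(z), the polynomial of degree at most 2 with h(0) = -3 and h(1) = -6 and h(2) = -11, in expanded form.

L_0(z) = (z - 1)(z - 2) / [2] = (1/2)z^2 - (3/2)z + 1
L_1(z) = z(z - 2) / [-1] = -z^2 + 2z
L_2(z) = z(z - 1) / [2] = (1/2)z^2 - (1/2)z
h(z) = (-3)·L_0 + (-6)·L_1 + (-11)·L_2
  (-3)·L_0(z) = -(3/2)z^2 + (9/2)z - 3
  (-6)·L_1(z) = 6z^2 - 12z
  (-11)·L_2(z) = -(11/2)z^2 + (11/2)z
Adding term by term: -z^2 - 2z - 3

h(z) = -z^2 - 2z - 3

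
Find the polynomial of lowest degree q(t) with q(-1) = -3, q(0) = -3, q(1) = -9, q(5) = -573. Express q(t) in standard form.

q(t) = -4t^3 - 3t^2 + t - 3

L_0(t) = t(t - 1)(t - 5) / [-12] = -(1/12)t^3 + (1/2)t^2 - (5/12)t
L_1(t) = (t + 1)(t - 1)(t - 5) / [5] = (1/5)t^3 - t^2 - (1/5)t + 1
L_2(t) = (t + 1)t(t - 5) / [-8] = -(1/8)t^3 + (1/2)t^2 + (5/8)t
L_3(t) = (t + 1)t(t - 1) / [120] = (1/120)t^3 - (1/120)t
q(t) = (-3)·L_0 + (-3)·L_1 + (-9)·L_2 + (-573)·L_3
  (-3)·L_0(t) = (1/4)t^3 - (3/2)t^2 + (5/4)t
  (-3)·L_1(t) = -(3/5)t^3 + 3t^2 + (3/5)t - 3
  (-9)·L_2(t) = (9/8)t^3 - (9/2)t^2 - (45/8)t
  (-573)·L_3(t) = -(191/40)t^3 + (191/40)t
Adding term by term: -4t^3 - 3t^2 + t - 3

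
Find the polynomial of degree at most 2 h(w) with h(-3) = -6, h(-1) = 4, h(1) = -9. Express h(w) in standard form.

L_0(w) = (w + 1)(w - 1) / [8] = (1/8)w^2 - 1/8
L_1(w) = (w + 3)(w - 1) / [-4] = -(1/4)w^2 - (1/2)w + 3/4
L_2(w) = (w + 3)(w + 1) / [8] = (1/8)w^2 + (1/2)w + 3/8
h(w) = (-6)·L_0 + 4·L_1 + (-9)·L_2
  (-6)·L_0(w) = -(3/4)w^2 + 3/4
  4·L_1(w) = -w^2 - 2w + 3
  (-9)·L_2(w) = -(9/8)w^2 - (9/2)w - 27/8
Adding term by term: -(23/8)w^2 - (13/2)w + 3/8

h(w) = -(23/8)w^2 - (13/2)w + 3/8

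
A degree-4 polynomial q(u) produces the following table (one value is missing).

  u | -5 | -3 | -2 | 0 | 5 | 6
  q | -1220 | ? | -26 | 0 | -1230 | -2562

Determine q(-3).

The 5 known values determine q uniquely (degree ≤ 4).
L_0(-3) = (-1)·(-3)·(-8)·(-9)/[(-3)·(-5)·(-10)·(-11)] = 36/275
L_1(-3) = (2)·(-3)·(-8)·(-9)/[(3)·(-2)·(-7)·(-8)] = 9/7
L_2(-3) = (2)·(-1)·(-8)·(-9)/[(5)·(2)·(-5)·(-6)] = -12/25
L_3(-3) = (2)·(-1)·(-3)·(-9)/[(10)·(7)·(5)·(-1)] = 27/175
L_4(-3) = (2)·(-1)·(-3)·(-8)/[(11)·(8)·(6)·(1)] = -1/11
Sum: (-1220)·(36/275) + (-26)·(9/7) + 0 + (-1230)·(27/175) + (-2562)·(-1/11) = -150

-150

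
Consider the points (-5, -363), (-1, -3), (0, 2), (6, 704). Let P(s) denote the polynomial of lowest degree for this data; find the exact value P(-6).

-628

L_0(-6) = (-5)·(-6)·(-12)/[(-4)·(-5)·(-11)] = 18/11
L_1(-6) = (-1)·(-6)·(-12)/[(4)·(-1)·(-7)] = -18/7
L_2(-6) = (-1)·(-5)·(-12)/[(5)·(1)·(-6)] = 2
L_3(-6) = (-1)·(-5)·(-6)/[(11)·(7)·(6)] = -5/77
Sum: (-363)·(18/11) + (-3)·(-18/7) + 2·(2) + 704·(-5/77) = -628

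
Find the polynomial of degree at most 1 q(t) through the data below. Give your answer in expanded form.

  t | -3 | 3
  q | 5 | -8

q(t) = -(13/6)t - 3/2

Build the Lagrange basis polynomials:
L_0(t) = (t - 3) / [-6] = -(1/6)t + 1/2
L_1(t) = (t + 3) / [6] = (1/6)t + 1/2
q(t) = 5·L_0 + (-8)·L_1
  5·L_0(t) = -(5/6)t + 5/2
  (-8)·L_1(t) = -(4/3)t - 4
Adding term by term: -(13/6)t - 3/2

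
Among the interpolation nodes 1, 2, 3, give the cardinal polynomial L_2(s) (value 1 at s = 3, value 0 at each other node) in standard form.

L_2(s) = (s - 1)(s - 2) / [(2)·(1)]
       = (s^2 - 3s + 2) / (2)

L_2(s) = (1/2)s^2 - (3/2)s + 1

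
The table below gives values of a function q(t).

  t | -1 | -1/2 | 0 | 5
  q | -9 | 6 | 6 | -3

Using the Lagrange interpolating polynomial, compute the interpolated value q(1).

L_0(1) = (3/2)·(1)·(-4)/[(-1/2)·(-1)·(-6)] = 2
L_1(1) = (2)·(1)·(-4)/[(1/2)·(-1/2)·(-11/2)] = -64/11
L_2(1) = (2)·(3/2)·(-4)/[(1)·(1/2)·(-5)] = 24/5
L_3(1) = (2)·(3/2)·(1)/[(6)·(11/2)·(5)] = 1/55
Sum: (-9)·(2) + 6·(-64/11) + 6·(24/5) + (-3)·(1/55) = -1329/55

-1329/55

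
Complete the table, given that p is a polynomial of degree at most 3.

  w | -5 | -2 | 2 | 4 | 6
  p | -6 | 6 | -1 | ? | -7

-3687/616

The 4 known values determine p uniquely (degree ≤ 3).
L_0(4) = (6)·(2)·(-2)/[(-3)·(-7)·(-11)] = 8/77
L_1(4) = (9)·(2)·(-2)/[(3)·(-4)·(-8)] = -3/8
L_2(4) = (9)·(6)·(-2)/[(7)·(4)·(-4)] = 27/28
L_3(4) = (9)·(6)·(2)/[(11)·(8)·(4)] = 27/88
Sum: (-6)·(8/77) + 6·(-3/8) + (-1)·(27/28) + (-7)·(27/88) = -3687/616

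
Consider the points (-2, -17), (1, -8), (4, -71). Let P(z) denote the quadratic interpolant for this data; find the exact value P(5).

L_0(5) = (4)·(1)/[(-3)·(-6)] = 2/9
L_1(5) = (7)·(1)/[(3)·(-3)] = -7/9
L_2(5) = (7)·(4)/[(6)·(3)] = 14/9
Sum: (-17)·(2/9) + (-8)·(-7/9) + (-71)·(14/9) = -108

-108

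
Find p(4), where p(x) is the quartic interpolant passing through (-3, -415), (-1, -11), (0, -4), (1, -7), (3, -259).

-856

L_0(4) = (5)·(4)·(3)·(1)/[(-2)·(-3)·(-4)·(-6)] = 5/12
L_1(4) = (7)·(4)·(3)·(1)/[(2)·(-1)·(-2)·(-4)] = -21/4
L_2(4) = (7)·(5)·(3)·(1)/[(3)·(1)·(-1)·(-3)] = 35/3
L_3(4) = (7)·(5)·(4)·(1)/[(4)·(2)·(1)·(-2)] = -35/4
L_4(4) = (7)·(5)·(4)·(3)/[(6)·(4)·(3)·(2)] = 35/12
Sum: (-415)·(5/12) + (-11)·(-21/4) + (-4)·(35/3) + (-7)·(-35/4) + (-259)·(35/12) = -856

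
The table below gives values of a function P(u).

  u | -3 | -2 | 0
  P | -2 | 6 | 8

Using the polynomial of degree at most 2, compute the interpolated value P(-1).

Evaluate each Lagrange basis at u = -1:
L_0(-1) = (1)·(-1)/[(-1)·(-3)] = -1/3
L_1(-1) = (2)·(-1)/[(1)·(-2)] = 1
L_2(-1) = (2)·(1)/[(3)·(2)] = 1/3
Sum: (-2)·(-1/3) + 6·(1) + 8·(1/3) = 28/3

28/3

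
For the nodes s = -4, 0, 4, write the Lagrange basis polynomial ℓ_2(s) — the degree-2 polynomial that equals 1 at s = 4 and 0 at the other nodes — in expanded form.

ℓ_2(s) = (1/32)s^2 + (1/8)s

ℓ_2(s) = (s + 4)s / [(8)·(4)]
       = (s^2 + 4s) / (32)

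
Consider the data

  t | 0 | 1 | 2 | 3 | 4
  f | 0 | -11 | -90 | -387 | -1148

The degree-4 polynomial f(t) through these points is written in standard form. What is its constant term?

0

Build the Lagrange basis polynomials:
L_0(t) = (t - 1)(t - 2)(t - 3)(t - 4) / [24] = (1/24)t^4 - (5/12)t^3 + (35/24)t^2 - (25/12)t + 1
L_1(t) = t(t - 2)(t - 3)(t - 4) / [-6] = -(1/6)t^4 + (3/2)t^3 - (13/3)t^2 + 4t
L_2(t) = t(t - 1)(t - 3)(t - 4) / [4] = (1/4)t^4 - 2t^3 + (19/4)t^2 - 3t
L_3(t) = t(t - 1)(t - 2)(t - 4) / [-6] = -(1/6)t^4 + (7/6)t^3 - (7/3)t^2 + (4/3)t
L_4(t) = t(t - 1)(t - 2)(t - 3) / [24] = (1/24)t^4 - (1/4)t^3 + (11/24)t^2 - (1/4)t
f(t) = 0·L_0 + (-11)·L_1 + (-90)·L_2 + (-387)·L_3 + (-1148)·L_4
Only the constant term is needed; take it from each L_i and combine:
0·(1) + (-11)·(0) + (-90)·(0) + (-387)·(0) + (-1148)·(0) = 0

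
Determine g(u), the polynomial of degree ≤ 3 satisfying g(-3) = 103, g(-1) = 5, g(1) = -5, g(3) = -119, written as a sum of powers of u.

L_0(u) = (u + 1)(u - 1)(u - 3) / [-48] = -(1/48)u^3 + (1/16)u^2 + (1/48)u - 1/16
L_1(u) = (u + 3)(u - 1)(u - 3) / [16] = (1/16)u^3 - (1/16)u^2 - (9/16)u + 9/16
L_2(u) = (u + 3)(u + 1)(u - 3) / [-16] = -(1/16)u^3 - (1/16)u^2 + (9/16)u + 9/16
L_3(u) = (u + 3)(u + 1)(u - 1) / [48] = (1/48)u^3 + (1/16)u^2 - (1/48)u - 1/16
g(u) = 103·L_0 + 5·L_1 + (-5)·L_2 + (-119)·L_3
  103·L_0(u) = -(103/48)u^3 + (103/16)u^2 + (103/48)u - 103/16
  5·L_1(u) = (5/16)u^3 - (5/16)u^2 - (45/16)u + 45/16
  (-5)·L_2(u) = (5/16)u^3 + (5/16)u^2 - (45/16)u - 45/16
  (-119)·L_3(u) = -(119/48)u^3 - (119/16)u^2 + (119/48)u + 119/16
Adding term by term: -4u^3 - u^2 - u + 1

g(u) = -4u^3 - u^2 - u + 1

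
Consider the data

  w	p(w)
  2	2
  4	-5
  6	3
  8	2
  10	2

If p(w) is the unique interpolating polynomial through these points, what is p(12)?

Evaluate each Lagrange basis at w = 12:
L_0(12) = (8)·(6)·(4)·(2)/[(-2)·(-4)·(-6)·(-8)] = 1
L_1(12) = (10)·(6)·(4)·(2)/[(2)·(-2)·(-4)·(-6)] = -5
L_2(12) = (10)·(8)·(4)·(2)/[(4)·(2)·(-2)·(-4)] = 10
L_3(12) = (10)·(8)·(6)·(2)/[(6)·(4)·(2)·(-2)] = -10
L_4(12) = (10)·(8)·(6)·(4)/[(8)·(6)·(4)·(2)] = 5
Sum: 2·(1) + (-5)·(-5) + 3·(10) + 2·(-10) + 2·(5) = 47

47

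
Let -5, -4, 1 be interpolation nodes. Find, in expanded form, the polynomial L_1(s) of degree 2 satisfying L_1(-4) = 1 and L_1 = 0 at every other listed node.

L_1(s) = (s + 5)(s - 1) / [(1)·(-5)]
       = (s^2 + 4s - 5) / (-5)

L_1(s) = -(1/5)s^2 - (4/5)s + 1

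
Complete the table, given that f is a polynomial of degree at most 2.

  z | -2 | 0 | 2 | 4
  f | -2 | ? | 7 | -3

22/3

The 3 known values determine f uniquely (degree ≤ 2).
L_0(0) = (-2)·(-4)/[(-4)·(-6)] = 1/3
L_1(0) = (2)·(-4)/[(4)·(-2)] = 1
L_2(0) = (2)·(-2)/[(6)·(2)] = -1/3
Sum: (-2)·(1/3) + 7·(1) + (-3)·(-1/3) = 22/3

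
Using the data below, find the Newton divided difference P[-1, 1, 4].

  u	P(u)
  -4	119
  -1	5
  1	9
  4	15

0

P[-1,1] = (9 - 5) / (1 - (-1)) = 2
P[1,4] = (15 - 9) / (4 - 1) = 2
P[-1,1,4] = (2 - 2) / (4 - (-1)) = 0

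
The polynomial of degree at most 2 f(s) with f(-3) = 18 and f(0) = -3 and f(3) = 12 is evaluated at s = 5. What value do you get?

Evaluate each Lagrange basis at s = 5:
L_0(5) = (5)·(2)/[(-3)·(-6)] = 5/9
L_1(5) = (8)·(2)/[(3)·(-3)] = -16/9
L_2(5) = (8)·(5)/[(6)·(3)] = 20/9
Sum: 18·(5/9) + (-3)·(-16/9) + 12·(20/9) = 42

42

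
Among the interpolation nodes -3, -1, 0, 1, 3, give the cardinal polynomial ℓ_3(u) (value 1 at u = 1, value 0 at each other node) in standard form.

ℓ_3(u) = (u + 3)(u + 1)u(u - 3) / [(4)·(2)·(1)·(-2)]
       = (u^4 + u^3 - 9u^2 - 9u) / (-16)

ℓ_3(u) = -(1/16)u^4 - (1/16)u^3 + (9/16)u^2 + (9/16)u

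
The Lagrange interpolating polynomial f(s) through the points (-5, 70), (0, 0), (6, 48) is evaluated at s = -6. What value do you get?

96

L_0(-6) = (-6)·(-12)/[(-5)·(-11)] = 72/55
L_1(-6) = (-1)·(-12)/[(5)·(-6)] = -2/5
L_2(-6) = (-1)·(-6)/[(11)·(6)] = 1/11
Sum: 70·(72/55) + 0 + 48·(1/11) = 96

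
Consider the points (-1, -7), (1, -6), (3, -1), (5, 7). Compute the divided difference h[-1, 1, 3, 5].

h[-1,1] = (-6 - (-7)) / (1 - (-1)) = 1/2
h[1,3] = (-1 - (-6)) / (3 - 1) = 5/2
h[3,5] = (7 - (-1)) / (5 - 3) = 4
h[-1,1,3] = (5/2 - 1/2) / (3 - (-1)) = 1/2
h[1,3,5] = (4 - 5/2) / (5 - 1) = 3/8
h[-1,1,3,5] = (3/8 - 1/2) / (5 - (-1)) = -1/48

-1/48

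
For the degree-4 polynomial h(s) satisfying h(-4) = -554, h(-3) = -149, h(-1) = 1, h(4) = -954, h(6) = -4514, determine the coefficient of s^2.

1

Build the Lagrange basis polynomials:
L_0(s) = (s + 3)(s + 1)(s - 4)(s - 6) / [240] = (1/240)s^4 - (1/40)s^3 - (13/240)s^2 + (11/40)s + 3/10
L_1(s) = (s + 4)(s + 1)(s - 4)(s - 6) / [-126] = -(1/126)s^4 + (5/126)s^3 + (11/63)s^2 - (40/63)s - 16/21
L_2(s) = (s + 4)(s + 3)(s - 4)(s - 6) / [210] = (1/210)s^4 - (1/70)s^3 - (17/105)s^2 + (8/35)s + 48/35
L_3(s) = (s + 4)(s + 3)(s + 1)(s - 6) / [-560] = -(1/560)s^4 - (1/280)s^3 + (29/560)s^2 + (51/280)s + 9/70
L_4(s) = (s + 4)(s + 3)(s + 1)(s - 4) / [1260] = (1/1260)s^4 + (1/315)s^3 - (13/1260)s^2 - (16/315)s - 4/105
h(s) = (-554)·L_0 + (-149)·L_1 + 1·L_2 + (-954)·L_3 + (-4514)·L_4
Only the coefficient of s^2 is needed; take it from each L_i and combine:
(-554)·(-13/240) + (-149)·(11/63) + 1·(-17/105) + (-954)·(29/560) + (-4514)·(-13/1260) = 1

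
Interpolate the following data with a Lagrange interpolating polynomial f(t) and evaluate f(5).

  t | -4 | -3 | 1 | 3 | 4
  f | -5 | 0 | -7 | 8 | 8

Evaluate each Lagrange basis at t = 5:
L_0(5) = (8)·(4)·(2)·(1)/[(-1)·(-5)·(-7)·(-8)] = 8/35
L_1(5) = (9)·(4)·(2)·(1)/[(1)·(-4)·(-6)·(-7)] = -3/7
L_2(5) = (9)·(8)·(2)·(1)/[(5)·(4)·(-2)·(-3)] = 6/5
L_3(5) = (9)·(8)·(4)·(1)/[(7)·(6)·(2)·(-1)] = -24/7
L_4(5) = (9)·(8)·(4)·(2)/[(8)·(7)·(3)·(1)] = 24/7
Sum: (-5)·(8/35) + 0 + (-7)·(6/5) + 8·(-24/7) + 8·(24/7) = -334/35

-334/35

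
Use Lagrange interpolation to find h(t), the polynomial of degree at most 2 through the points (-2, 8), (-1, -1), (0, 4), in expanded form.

h(t) = 7t^2 + 12t + 4

Build the Lagrange basis polynomials:
L_0(t) = (t + 1)t / [2] = (1/2)t^2 + (1/2)t
L_1(t) = (t + 2)t / [-1] = -t^2 - 2t
L_2(t) = (t + 2)(t + 1) / [2] = (1/2)t^2 + (3/2)t + 1
h(t) = 8·L_0 + (-1)·L_1 + 4·L_2
  8·L_0(t) = 4t^2 + 4t
  (-1)·L_1(t) = t^2 + 2t
  4·L_2(t) = 2t^2 + 6t + 4
Adding term by term: 7t^2 + 12t + 4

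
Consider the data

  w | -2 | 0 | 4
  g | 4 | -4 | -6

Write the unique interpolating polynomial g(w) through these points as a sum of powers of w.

g(w) = (7/12)w^2 - (17/6)w - 4

L_0(w) = w(w - 4) / [12] = (1/12)w^2 - (1/3)w
L_1(w) = (w + 2)(w - 4) / [-8] = -(1/8)w^2 + (1/4)w + 1
L_2(w) = (w + 2)w / [24] = (1/24)w^2 + (1/12)w
g(w) = 4·L_0 + (-4)·L_1 + (-6)·L_2
  4·L_0(w) = (1/3)w^2 - (4/3)w
  (-4)·L_1(w) = (1/2)w^2 - w - 4
  (-6)·L_2(w) = -(1/4)w^2 - (1/2)w
Adding term by term: (7/12)w^2 - (17/6)w - 4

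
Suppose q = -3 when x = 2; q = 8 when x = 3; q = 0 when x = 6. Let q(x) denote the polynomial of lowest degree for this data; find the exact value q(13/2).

-117/16

L_0(13/2) = (7/2)·(1/2)/[(-1)·(-4)] = 7/16
L_1(13/2) = (9/2)·(1/2)/[(1)·(-3)] = -3/4
L_2(13/2) = (9/2)·(7/2)/[(4)·(3)] = 21/16
Sum: (-3)·(7/16) + 8·(-3/4) + 0 = -117/16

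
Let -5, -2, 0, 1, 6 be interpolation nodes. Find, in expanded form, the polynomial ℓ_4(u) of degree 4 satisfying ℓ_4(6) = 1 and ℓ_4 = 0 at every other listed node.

ℓ_4(u) = (1/2640)u^4 + (1/440)u^3 + (1/880)u^2 - (1/264)u

ℓ_4(u) = (u + 5)(u + 2)u(u - 1) / [(11)·(8)·(6)·(5)]
       = (u^4 + 6u^3 + 3u^2 - 10u) / (2640)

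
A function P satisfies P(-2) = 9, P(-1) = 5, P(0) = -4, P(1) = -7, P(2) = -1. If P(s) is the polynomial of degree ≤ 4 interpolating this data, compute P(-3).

Using Newton's divided-difference form:
P[-2,-1] = (5 - 9) / (-1 - (-2)) = -4
P[-1,0] = (-4 - 5) / (0 - (-1)) = -9
P[0,1] = (-7 - (-4)) / (1 - 0) = -3
P[1,2] = (-1 - (-7)) / (2 - 1) = 6
P[-2,-1,0] = (-9 - (-4)) / (0 - (-2)) = -5/2
P[-1,0,1] = (-3 - (-9)) / (1 - (-1)) = 3
P[0,1,2] = (6 - (-3)) / (2 - 0) = 9/2
P[-2,-1,0,1] = (3 - (-5/2)) / (1 - (-2)) = 11/6
P[-1,0,1,2] = (9/2 - 3) / (2 - (-1)) = 1/2
P[-2,-1,0,1,2] = (1/2 - 11/6) / (2 - (-2)) = -1/3
P(-3) = 9 + (-4)·(-1) + (-5/2)·(-1)·(-2) + (11/6)·(-1)·(-2)·(-3) + (-1/3)·(-1)·(-2)·(-3)·(-4) = -11

-11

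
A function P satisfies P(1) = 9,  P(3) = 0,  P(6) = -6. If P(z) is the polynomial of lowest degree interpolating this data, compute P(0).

15

Evaluate each Lagrange basis at z = 0:
L_0(0) = (-3)·(-6)/[(-2)·(-5)] = 9/5
L_1(0) = (-1)·(-6)/[(2)·(-3)] = -1
L_2(0) = (-1)·(-3)/[(5)·(3)] = 1/5
Sum: 9·(9/5) + 0 + (-6)·(1/5) = 15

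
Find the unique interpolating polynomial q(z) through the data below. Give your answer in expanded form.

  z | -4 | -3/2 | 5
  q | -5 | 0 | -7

q(z) = -(40/117)z^2 + (14/117)z + 37/39

Build the Lagrange basis polynomials:
L_0(z) = (z + 3/2)(z - 5) / [45/2] = (2/45)z^2 - (7/45)z - 1/3
L_1(z) = (z + 4)(z - 5) / [-65/4] = -(4/65)z^2 + (4/65)z + 16/13
L_2(z) = (z + 4)(z + 3/2) / [117/2] = (2/117)z^2 + (11/117)z + 4/39
q(z) = (-5)·L_0 + 0·L_1 + (-7)·L_2
  (-5)·L_0(z) = -(2/9)z^2 + (7/9)z + 5/3
  0·L_1(z) = 0
  (-7)·L_2(z) = -(14/117)z^2 - (77/117)z - 28/39
Adding term by term: -(40/117)z^2 + (14/117)z + 37/39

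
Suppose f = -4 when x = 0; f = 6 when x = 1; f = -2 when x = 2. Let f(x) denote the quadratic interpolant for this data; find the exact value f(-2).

L_0(-2) = (-3)·(-4)/[(-1)·(-2)] = 6
L_1(-2) = (-2)·(-4)/[(1)·(-1)] = -8
L_2(-2) = (-2)·(-3)/[(2)·(1)] = 3
Sum: (-4)·(6) + 6·(-8) + (-2)·(3) = -78

-78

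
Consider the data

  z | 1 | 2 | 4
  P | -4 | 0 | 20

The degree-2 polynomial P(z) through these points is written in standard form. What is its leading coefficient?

2

The leading coefficient equals the top divided difference P[1,2,4].
P[1,2] = (0 - (-4)) / (2 - 1) = 4
P[2,4] = (20 - 0) / (4 - 2) = 10
P[1,2,4] = (10 - 4) / (4 - 1) = 2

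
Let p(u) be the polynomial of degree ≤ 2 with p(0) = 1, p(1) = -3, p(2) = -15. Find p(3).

Evaluate each Lagrange basis at u = 3:
L_0(3) = (2)·(1)/[(-1)·(-2)] = 1
L_1(3) = (3)·(1)/[(1)·(-1)] = -3
L_2(3) = (3)·(2)/[(2)·(1)] = 3
Sum: 1·(1) + (-3)·(-3) + (-15)·(3) = -35

-35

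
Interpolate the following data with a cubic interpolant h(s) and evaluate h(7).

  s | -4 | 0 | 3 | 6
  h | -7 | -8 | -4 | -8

-1169/90

Using Newton's divided-difference form:
h[-4,0] = (-8 - (-7)) / (0 - (-4)) = -1/4
h[0,3] = (-4 - (-8)) / (3 - 0) = 4/3
h[3,6] = (-8 - (-4)) / (6 - 3) = -4/3
h[-4,0,3] = (4/3 - (-1/4)) / (3 - (-4)) = 19/84
h[0,3,6] = (-4/3 - 4/3) / (6 - 0) = -4/9
h[-4,0,3,6] = (-4/9 - 19/84) / (6 - (-4)) = -169/2520
h(7) = -7 + (-1/4)·(11) + (19/84)·(11)·(7) + (-169/2520)·(11)·(7)·(4) = -1169/90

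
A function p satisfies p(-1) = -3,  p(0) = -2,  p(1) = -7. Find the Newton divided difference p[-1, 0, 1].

p[-1,0] = (-2 - (-3)) / (0 - (-1)) = 1
p[0,1] = (-7 - (-2)) / (1 - 0) = -5
p[-1,0,1] = (-5 - 1) / (1 - (-1)) = -3

-3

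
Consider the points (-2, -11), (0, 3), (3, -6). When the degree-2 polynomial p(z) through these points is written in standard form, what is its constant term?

3

Build the Lagrange basis polynomials:
L_0(z) = z(z - 3) / [10] = (1/10)z^2 - (3/10)z
L_1(z) = (z + 2)(z - 3) / [-6] = -(1/6)z^2 + (1/6)z + 1
L_2(z) = (z + 2)z / [15] = (1/15)z^2 + (2/15)z
p(z) = (-11)·L_0 + 3·L_1 + (-6)·L_2
Only the constant term is needed; take it from each L_i and combine:
(-11)·(0) + 3·(1) + (-6)·(0) = 3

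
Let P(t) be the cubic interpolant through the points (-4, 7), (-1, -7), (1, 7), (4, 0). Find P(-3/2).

Evaluate each Lagrange basis at t = -3/2:
L_0(-3/2) = (-1/2)·(-5/2)·(-11/2)/[(-3)·(-5)·(-8)] = 11/192
L_1(-3/2) = (5/2)·(-5/2)·(-11/2)/[(3)·(-2)·(-5)] = 55/48
L_2(-3/2) = (5/2)·(-1/2)·(-11/2)/[(5)·(2)·(-3)] = -11/48
L_3(-3/2) = (5/2)·(-1/2)·(-5/2)/[(8)·(5)·(3)] = 5/192
Sum: 7·(11/192) + (-7)·(55/48) + 7·(-11/48) + 0 = -1771/192

-1771/192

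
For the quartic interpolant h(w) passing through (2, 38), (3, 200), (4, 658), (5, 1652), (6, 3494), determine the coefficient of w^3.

L_0(w) = (w - 3)(w - 4)(w - 5)(w - 6) / [24] = (1/24)w^4 - (3/4)w^3 + (119/24)w^2 - (57/4)w + 15
L_1(w) = (w - 2)(w - 4)(w - 5)(w - 6) / [-6] = -(1/6)w^4 + (17/6)w^3 - (52/3)w^2 + (134/3)w - 40
L_2(w) = (w - 2)(w - 3)(w - 5)(w - 6) / [4] = (1/4)w^4 - 4w^3 + (91/4)w^2 - 54w + 45
L_3(w) = (w - 2)(w - 3)(w - 4)(w - 6) / [-6] = -(1/6)w^4 + (5/2)w^3 - (40/3)w^2 + 30w - 24
L_4(w) = (w - 2)(w - 3)(w - 4)(w - 5) / [24] = (1/24)w^4 - (7/12)w^3 + (71/24)w^2 - (77/12)w + 5
h(w) = 38·L_0 + 200·L_1 + 658·L_2 + 1652·L_3 + 3494·L_4
Only the coefficient of w^3 is needed; take it from each L_i and combine:
38·(-3/4) + 200·(17/6) + 658·(-4) + 1652·(5/2) + 3494·(-7/12) = -2

-2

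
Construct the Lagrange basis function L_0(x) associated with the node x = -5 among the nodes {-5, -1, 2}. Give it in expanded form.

L_0(x) = (1/28)x^2 - (1/28)x - 1/14

L_0(x) = (x + 1)(x - 2) / [(-4)·(-7)]
       = (x^2 - x - 2) / (28)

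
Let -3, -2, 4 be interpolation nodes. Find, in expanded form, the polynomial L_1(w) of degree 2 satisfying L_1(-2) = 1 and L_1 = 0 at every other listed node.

L_1(w) = -(1/6)w^2 + (1/6)w + 2

L_1(w) = (w + 3)(w - 4) / [(1)·(-6)]
       = (w^2 - w - 12) / (-6)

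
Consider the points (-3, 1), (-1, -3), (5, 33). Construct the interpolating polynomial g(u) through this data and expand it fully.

Build the Lagrange basis polynomials:
L_0(u) = (u + 1)(u - 5) / [16] = (1/16)u^2 - (1/4)u - 5/16
L_1(u) = (u + 3)(u - 5) / [-12] = -(1/12)u^2 + (1/6)u + 5/4
L_2(u) = (u + 3)(u + 1) / [48] = (1/48)u^2 + (1/12)u + 1/16
g(u) = 1·L_0 + (-3)·L_1 + 33·L_2
  1·L_0(u) = (1/16)u^2 - (1/4)u - 5/16
  (-3)·L_1(u) = (1/4)u^2 - (1/2)u - 15/4
  33·L_2(u) = (11/16)u^2 + (11/4)u + 33/16
Adding term by term: u^2 + 2u - 2

g(u) = u^2 + 2u - 2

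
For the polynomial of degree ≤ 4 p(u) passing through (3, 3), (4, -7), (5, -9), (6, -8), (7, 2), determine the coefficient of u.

-2807/12

L_0(u) = (u - 4)(u - 5)(u - 6)(u - 7) / [24] = (1/24)u^4 - (11/12)u^3 + (179/24)u^2 - (319/12)u + 35
L_1(u) = (u - 3)(u - 5)(u - 6)(u - 7) / [-6] = -(1/6)u^4 + (7/2)u^3 - (161/6)u^2 + (177/2)u - 105
L_2(u) = (u - 3)(u - 4)(u - 6)(u - 7) / [4] = (1/4)u^4 - 5u^3 + (145/4)u^2 - (225/2)u + 126
L_3(u) = (u - 3)(u - 4)(u - 5)(u - 7) / [-6] = -(1/6)u^4 + (19/6)u^3 - (131/6)u^2 + (389/6)u - 70
L_4(u) = (u - 3)(u - 4)(u - 5)(u - 6) / [24] = (1/24)u^4 - (3/4)u^3 + (119/24)u^2 - (57/4)u + 15
p(u) = 3·L_0 + (-7)·L_1 + (-9)·L_2 + (-8)·L_3 + 2·L_4
Only the coefficient of u is needed; take it from each L_i and combine:
3·(-319/12) + (-7)·(177/2) + (-9)·(-225/2) + (-8)·(389/6) + 2·(-57/4) = -2807/12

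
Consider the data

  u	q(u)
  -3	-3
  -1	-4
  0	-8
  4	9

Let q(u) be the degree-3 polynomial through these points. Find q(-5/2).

Using Newton's divided-difference form:
q[-3,-1] = (-4 - (-3)) / (-1 - (-3)) = -1/2
q[-1,0] = (-8 - (-4)) / (0 - (-1)) = -4
q[0,4] = (9 - (-8)) / (4 - 0) = 17/4
q[-3,-1,0] = (-4 - (-1/2)) / (0 - (-3)) = -7/6
q[-1,0,4] = (17/4 - (-4)) / (4 - (-1)) = 33/20
q[-3,-1,0,4] = (33/20 - (-7/6)) / (4 - (-3)) = 169/420
q(-5/2) = -3 + (-1/2)·(1/2) + (-7/6)·(1/2)·(-3/2) + (169/420)·(1/2)·(-3/2)·(-5/2) = -363/224

-363/224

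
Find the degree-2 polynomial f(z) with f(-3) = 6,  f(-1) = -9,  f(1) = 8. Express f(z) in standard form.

Newton's divided differences:
f[-3,-1] = (-9 - 6) / (-1 - (-3)) = -15/2
f[-1,1] = (8 - (-9)) / (1 - (-1)) = 17/2
f[-3,-1,1] = (17/2 - (-15/2)) / (1 - (-3)) = 4
f(z) = 6 + (-15/2)·(z + 3) + 4·(z + 3)(z + 1)
Expanding: f(z) = 4z^2 + (17/2)z - 9/2

f(z) = 4z^2 + (17/2)z - 9/2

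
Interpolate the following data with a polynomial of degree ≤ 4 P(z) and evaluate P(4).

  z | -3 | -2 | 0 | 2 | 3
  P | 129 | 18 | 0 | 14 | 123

444

L_0(4) = (6)·(4)·(2)·(1)/[(-1)·(-3)·(-5)·(-6)] = 8/15
L_1(4) = (7)·(4)·(2)·(1)/[(1)·(-2)·(-4)·(-5)] = -7/5
L_2(4) = (7)·(6)·(2)·(1)/[(3)·(2)·(-2)·(-3)] = 7/3
L_3(4) = (7)·(6)·(4)·(1)/[(5)·(4)·(2)·(-1)] = -21/5
L_4(4) = (7)·(6)·(4)·(2)/[(6)·(5)·(3)·(1)] = 56/15
Sum: 129·(8/15) + 18·(-7/5) + 0 + 14·(-21/5) + 123·(56/15) = 444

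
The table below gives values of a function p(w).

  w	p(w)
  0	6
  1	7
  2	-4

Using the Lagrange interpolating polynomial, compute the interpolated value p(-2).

-32

Evaluate each Lagrange basis at w = -2:
L_0(-2) = (-3)·(-4)/[(-1)·(-2)] = 6
L_1(-2) = (-2)·(-4)/[(1)·(-1)] = -8
L_2(-2) = (-2)·(-3)/[(2)·(1)] = 3
Sum: 6·(6) + 7·(-8) + (-4)·(3) = -32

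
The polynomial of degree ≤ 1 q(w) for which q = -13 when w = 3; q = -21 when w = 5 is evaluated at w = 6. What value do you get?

Evaluate each Lagrange basis at w = 6:
L_0(6) = (1)/[(-2)] = -1/2
L_1(6) = (3)/[(2)] = 3/2
Sum: (-13)·(-1/2) + (-21)·(3/2) = -25

-25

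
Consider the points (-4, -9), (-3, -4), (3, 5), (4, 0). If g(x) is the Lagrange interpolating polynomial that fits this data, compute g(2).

L_0(2) = (5)·(-1)·(-2)/[(-1)·(-7)·(-8)] = -5/28
L_1(2) = (6)·(-1)·(-2)/[(1)·(-6)·(-7)] = 2/7
L_2(2) = (6)·(5)·(-2)/[(7)·(6)·(-1)] = 10/7
L_3(2) = (6)·(5)·(-1)/[(8)·(7)·(1)] = -15/28
Sum: (-9)·(-5/28) + (-4)·(2/7) + 5·(10/7) + 0 = 213/28

213/28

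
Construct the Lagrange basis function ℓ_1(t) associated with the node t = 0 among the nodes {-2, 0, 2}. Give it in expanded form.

ℓ_1(t) = (t + 2)(t - 2) / [(2)·(-2)]
       = (t^2 - 4) / (-4)

ℓ_1(t) = -(1/4)t^2 + 1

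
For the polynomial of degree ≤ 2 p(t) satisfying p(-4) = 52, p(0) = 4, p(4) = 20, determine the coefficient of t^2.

The leading coefficient equals the top divided difference p[-4,0,4].
p[-4,0] = (4 - 52) / (0 - (-4)) = -12
p[0,4] = (20 - 4) / (4 - 0) = 4
p[-4,0,4] = (4 - (-12)) / (4 - (-4)) = 2

2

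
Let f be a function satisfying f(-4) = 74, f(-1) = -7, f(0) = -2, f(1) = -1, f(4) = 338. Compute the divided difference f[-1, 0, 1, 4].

6

f[-1,0] = (-2 - (-7)) / (0 - (-1)) = 5
f[0,1] = (-1 - (-2)) / (1 - 0) = 1
f[1,4] = (338 - (-1)) / (4 - 1) = 113
f[-1,0,1] = (1 - 5) / (1 - (-1)) = -2
f[0,1,4] = (113 - 1) / (4 - 0) = 28
f[-1,0,1,4] = (28 - (-2)) / (4 - (-1)) = 6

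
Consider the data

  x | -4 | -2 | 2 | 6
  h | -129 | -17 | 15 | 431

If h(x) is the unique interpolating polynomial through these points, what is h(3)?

Evaluate each Lagrange basis at x = 3:
L_0(3) = (5)·(1)·(-3)/[(-2)·(-6)·(-10)] = 1/8
L_1(3) = (7)·(1)·(-3)/[(2)·(-4)·(-8)] = -21/64
L_2(3) = (7)·(5)·(-3)/[(6)·(4)·(-4)] = 35/32
L_3(3) = (7)·(5)·(1)/[(10)·(8)·(4)] = 7/64
Sum: (-129)·(1/8) + (-17)·(-21/64) + 15·(35/32) + 431·(7/64) = 53

53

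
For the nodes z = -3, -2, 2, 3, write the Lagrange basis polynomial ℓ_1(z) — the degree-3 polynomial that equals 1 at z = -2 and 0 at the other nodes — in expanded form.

ℓ_1(z) = (1/20)z^3 - (1/10)z^2 - (9/20)z + 9/10

ℓ_1(z) = (z + 3)(z - 2)(z - 3) / [(1)·(-4)·(-5)]
       = (z^3 - 2z^2 - 9z + 18) / (20)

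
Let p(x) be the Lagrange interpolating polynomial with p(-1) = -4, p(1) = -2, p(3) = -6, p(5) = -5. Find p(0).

-25/16

L_0(0) = (-1)·(-3)·(-5)/[(-2)·(-4)·(-6)] = 5/16
L_1(0) = (1)·(-3)·(-5)/[(2)·(-2)·(-4)] = 15/16
L_2(0) = (1)·(-1)·(-5)/[(4)·(2)·(-2)] = -5/16
L_3(0) = (1)·(-1)·(-3)/[(6)·(4)·(2)] = 1/16
Sum: (-4)·(5/16) + (-2)·(15/16) + (-6)·(-5/16) + (-5)·(1/16) = -25/16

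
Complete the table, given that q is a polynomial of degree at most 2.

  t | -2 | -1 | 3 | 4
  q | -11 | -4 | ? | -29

-16

The 3 known values determine q uniquely (degree ≤ 2).
L_0(3) = (4)·(-1)/[(-1)·(-6)] = -2/3
L_1(3) = (5)·(-1)/[(1)·(-5)] = 1
L_2(3) = (5)·(4)/[(6)·(5)] = 2/3
Sum: (-11)·(-2/3) + (-4)·(1) + (-29)·(2/3) = -16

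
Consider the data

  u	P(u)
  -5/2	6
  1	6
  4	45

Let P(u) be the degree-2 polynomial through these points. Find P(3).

28

Using Newton's divided-difference form:
P[-5/2,1] = (6 - 6) / (1 - (-5/2)) = 0
P[1,4] = (45 - 6) / (4 - 1) = 13
P[-5/2,1,4] = (13 - 0) / (4 - (-5/2)) = 2
P(3) = 6 + 0·(11/2) + 2·(11/2)·(2) = 28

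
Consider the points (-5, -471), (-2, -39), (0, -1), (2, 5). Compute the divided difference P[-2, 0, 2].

P[-2,0] = (-1 - (-39)) / (0 - (-2)) = 19
P[0,2] = (5 - (-1)) / (2 - 0) = 3
P[-2,0,2] = (3 - 19) / (2 - (-2)) = -4

-4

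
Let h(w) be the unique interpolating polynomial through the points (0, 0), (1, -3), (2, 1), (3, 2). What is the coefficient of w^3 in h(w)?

The leading coefficient equals the top divided difference h[0,1,2,3].
h[0,1] = (-3 - 0) / (1 - 0) = -3
h[1,2] = (1 - (-3)) / (2 - 1) = 4
h[2,3] = (2 - 1) / (3 - 2) = 1
h[0,1,2] = (4 - (-3)) / (2 - 0) = 7/2
h[1,2,3] = (1 - 4) / (3 - 1) = -3/2
h[0,1,2,3] = (-3/2 - 7/2) / (3 - 0) = -5/3

-5/3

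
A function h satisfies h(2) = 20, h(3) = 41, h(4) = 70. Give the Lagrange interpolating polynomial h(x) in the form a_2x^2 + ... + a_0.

L_0(x) = (x - 3)(x - 4) / [2] = (1/2)x^2 - (7/2)x + 6
L_1(x) = (x - 2)(x - 4) / [-1] = -x^2 + 6x - 8
L_2(x) = (x - 2)(x - 3) / [2] = (1/2)x^2 - (5/2)x + 3
h(x) = 20·L_0 + 41·L_1 + 70·L_2
  20·L_0(x) = 10x^2 - 70x + 120
  41·L_1(x) = -41x^2 + 246x - 328
  70·L_2(x) = 35x^2 - 175x + 210
Adding term by term: 4x^2 + x + 2

h(x) = 4x^2 + x + 2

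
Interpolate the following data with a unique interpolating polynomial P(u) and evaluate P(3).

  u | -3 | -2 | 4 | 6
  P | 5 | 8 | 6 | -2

727/84

Evaluate each Lagrange basis at u = 3:
L_0(3) = (5)·(-1)·(-3)/[(-1)·(-7)·(-9)] = -5/21
L_1(3) = (6)·(-1)·(-3)/[(1)·(-6)·(-8)] = 3/8
L_2(3) = (6)·(5)·(-3)/[(7)·(6)·(-2)] = 15/14
L_3(3) = (6)·(5)·(-1)/[(9)·(8)·(2)] = -5/24
Sum: 5·(-5/21) + 8·(3/8) + 6·(15/14) + (-2)·(-5/24) = 727/84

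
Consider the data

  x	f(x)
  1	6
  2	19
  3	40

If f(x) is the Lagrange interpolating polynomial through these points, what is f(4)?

69

Evaluate each Lagrange basis at x = 4:
L_0(4) = (2)·(1)/[(-1)·(-2)] = 1
L_1(4) = (3)·(1)/[(1)·(-1)] = -3
L_2(4) = (3)·(2)/[(2)·(1)] = 3
Sum: 6·(1) + 19·(-3) + 40·(3) = 69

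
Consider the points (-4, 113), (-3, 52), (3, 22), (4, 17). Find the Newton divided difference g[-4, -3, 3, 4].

-1

g[-4,-3] = (52 - 113) / (-3 - (-4)) = -61
g[-3,3] = (22 - 52) / (3 - (-3)) = -5
g[3,4] = (17 - 22) / (4 - 3) = -5
g[-4,-3,3] = (-5 - (-61)) / (3 - (-4)) = 8
g[-3,3,4] = (-5 - (-5)) / (4 - (-3)) = 0
g[-4,-3,3,4] = (0 - 8) / (4 - (-4)) = -1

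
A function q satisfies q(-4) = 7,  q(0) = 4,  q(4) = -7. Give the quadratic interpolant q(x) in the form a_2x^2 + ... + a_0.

q(x) = -(1/4)x^2 - (7/4)x + 4

Build the Lagrange basis polynomials:
L_0(x) = x(x - 4) / [32] = (1/32)x^2 - (1/8)x
L_1(x) = (x + 4)(x - 4) / [-16] = -(1/16)x^2 + 1
L_2(x) = (x + 4)x / [32] = (1/32)x^2 + (1/8)x
q(x) = 7·L_0 + 4·L_1 + (-7)·L_2
  7·L_0(x) = (7/32)x^2 - (7/8)x
  4·L_1(x) = -(1/4)x^2 + 4
  (-7)·L_2(x) = -(7/32)x^2 - (7/8)x
Adding term by term: -(1/4)x^2 - (7/4)x + 4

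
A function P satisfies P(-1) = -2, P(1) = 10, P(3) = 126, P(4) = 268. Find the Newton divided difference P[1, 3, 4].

28

P[1,3] = (126 - 10) / (3 - 1) = 58
P[3,4] = (268 - 126) / (4 - 3) = 142
P[1,3,4] = (142 - 58) / (4 - 1) = 28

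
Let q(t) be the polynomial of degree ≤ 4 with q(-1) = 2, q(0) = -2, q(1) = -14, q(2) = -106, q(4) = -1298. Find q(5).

Evaluate each Lagrange basis at t = 5:
L_0(5) = (5)·(4)·(3)·(1)/[(-1)·(-2)·(-3)·(-5)] = 2
L_1(5) = (6)·(4)·(3)·(1)/[(1)·(-1)·(-2)·(-4)] = -9
L_2(5) = (6)·(5)·(3)·(1)/[(2)·(1)·(-1)·(-3)] = 15
L_3(5) = (6)·(5)·(4)·(1)/[(3)·(2)·(1)·(-2)] = -10
L_4(5) = (6)·(5)·(4)·(3)/[(5)·(4)·(3)·(2)] = 3
Sum: 2·(2) + (-2)·(-9) + (-14)·(15) + (-106)·(-10) + (-1298)·(3) = -3022

-3022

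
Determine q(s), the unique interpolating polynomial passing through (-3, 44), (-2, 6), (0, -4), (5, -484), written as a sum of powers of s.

Newton's divided differences:
q[-3,-2] = (6 - 44) / (-2 - (-3)) = -38
q[-2,0] = (-4 - 6) / (0 - (-2)) = -5
q[0,5] = (-484 - (-4)) / (5 - 0) = -96
q[-3,-2,0] = (-5 - (-38)) / (0 - (-3)) = 11
q[-2,0,5] = (-96 - (-5)) / (5 - (-2)) = -13
q[-3,-2,0,5] = (-13 - 11) / (5 - (-3)) = -3
q(s) = 44 + (-38)·(s + 3) + 11·(s + 3)(s + 2) + (-3)·(s + 3)(s + 2)s
Expanding: q(s) = -3s^3 - 4s^2 - s - 4

q(s) = -3s^3 - 4s^2 - s - 4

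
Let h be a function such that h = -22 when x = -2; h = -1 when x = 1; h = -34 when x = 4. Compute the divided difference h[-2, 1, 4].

h[-2,1] = (-1 - (-22)) / (1 - (-2)) = 7
h[1,4] = (-34 - (-1)) / (4 - 1) = -11
h[-2,1,4] = (-11 - 7) / (4 - (-2)) = -3

-3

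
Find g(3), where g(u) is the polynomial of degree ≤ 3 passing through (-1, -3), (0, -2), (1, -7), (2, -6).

13

Using Newton's divided-difference form:
g[-1,0] = (-2 - (-3)) / (0 - (-1)) = 1
g[0,1] = (-7 - (-2)) / (1 - 0) = -5
g[1,2] = (-6 - (-7)) / (2 - 1) = 1
g[-1,0,1] = (-5 - 1) / (1 - (-1)) = -3
g[0,1,2] = (1 - (-5)) / (2 - 0) = 3
g[-1,0,1,2] = (3 - (-3)) / (2 - (-1)) = 2
g(3) = -3 + 1·(4) + (-3)·(4)·(3) + 2·(4)·(3)·(2) = 13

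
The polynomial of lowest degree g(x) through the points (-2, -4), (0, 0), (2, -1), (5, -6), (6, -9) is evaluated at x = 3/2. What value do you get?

-2619/5120

Using Newton's divided-difference form:
g[-2,0] = (0 - (-4)) / (0 - (-2)) = 2
g[0,2] = (-1 - 0) / (2 - 0) = -1/2
g[2,5] = (-6 - (-1)) / (5 - 2) = -5/3
g[5,6] = (-9 - (-6)) / (6 - 5) = -3
g[-2,0,2] = (-1/2 - 2) / (2 - (-2)) = -5/8
g[0,2,5] = (-5/3 - (-1/2)) / (5 - 0) = -7/30
g[2,5,6] = (-3 - (-5/3)) / (6 - 2) = -1/3
g[-2,0,2,5] = (-7/30 - (-5/8)) / (5 - (-2)) = 47/840
g[0,2,5,6] = (-1/3 - (-7/30)) / (6 - 0) = -1/60
g[-2,0,2,5,6] = (-1/60 - 47/840) / (6 - (-2)) = -61/6720
g(3/2) = -4 + 2·(7/2) + (-5/8)·(7/2)·(3/2) + (47/840)·(7/2)·(3/2)·(-1/2) + (-61/6720)·(7/2)·(3/2)·(-1/2)·(-7/2) = -2619/5120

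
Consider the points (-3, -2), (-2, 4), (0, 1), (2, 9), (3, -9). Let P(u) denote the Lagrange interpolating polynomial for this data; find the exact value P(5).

Evaluate each Lagrange basis at u = 5:
L_0(5) = (7)·(5)·(3)·(2)/[(-1)·(-3)·(-5)·(-6)] = 7/3
L_1(5) = (8)·(5)·(3)·(2)/[(1)·(-2)·(-4)·(-5)] = -6
L_2(5) = (8)·(7)·(3)·(2)/[(3)·(2)·(-2)·(-3)] = 28/3
L_3(5) = (8)·(7)·(5)·(2)/[(5)·(4)·(2)·(-1)] = -14
L_4(5) = (8)·(7)·(5)·(3)/[(6)·(5)·(3)·(1)] = 28/3
Sum: (-2)·(7/3) + 4·(-6) + 1·(28/3) + 9·(-14) + (-9)·(28/3) = -688/3

-688/3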